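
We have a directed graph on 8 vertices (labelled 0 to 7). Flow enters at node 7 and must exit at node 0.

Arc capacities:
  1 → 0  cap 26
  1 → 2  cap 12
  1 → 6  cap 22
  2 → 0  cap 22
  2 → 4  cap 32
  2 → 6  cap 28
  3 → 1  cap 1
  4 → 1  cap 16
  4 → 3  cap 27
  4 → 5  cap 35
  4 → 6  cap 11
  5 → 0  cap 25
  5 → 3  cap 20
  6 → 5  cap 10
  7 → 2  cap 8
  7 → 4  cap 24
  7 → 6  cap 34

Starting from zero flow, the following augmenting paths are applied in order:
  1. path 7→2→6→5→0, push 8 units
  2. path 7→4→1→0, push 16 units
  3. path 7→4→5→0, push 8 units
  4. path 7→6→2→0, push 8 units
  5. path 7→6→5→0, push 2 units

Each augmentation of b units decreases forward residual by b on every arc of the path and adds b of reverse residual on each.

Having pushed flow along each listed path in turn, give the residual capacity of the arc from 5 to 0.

Residual capacity of (5,0): 7

after path 1 (7→2→6→5→0, push 8): res(5,0)=17
after path 2 (7→4→1→0, push 16): res(5,0)=17
after path 3 (7→4→5→0, push 8): res(5,0)=9
after path 4 (7→6→2→0, push 8): res(5,0)=9
after path 5 (7→6→5→0, push 2): res(5,0)=7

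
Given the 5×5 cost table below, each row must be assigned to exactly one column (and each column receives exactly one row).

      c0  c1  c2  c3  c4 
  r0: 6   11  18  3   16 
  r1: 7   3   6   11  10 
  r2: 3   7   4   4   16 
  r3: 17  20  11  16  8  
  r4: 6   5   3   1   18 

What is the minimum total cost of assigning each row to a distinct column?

Minimum assignment cost: 20

optimal assignment: row0→col3 (cost 3), row1→col1 (cost 3), row2→col0 (cost 3), row3→col4 (cost 8), row4→col2 (cost 3)
total = 3 + 3 + 3 + 8 + 3 = 20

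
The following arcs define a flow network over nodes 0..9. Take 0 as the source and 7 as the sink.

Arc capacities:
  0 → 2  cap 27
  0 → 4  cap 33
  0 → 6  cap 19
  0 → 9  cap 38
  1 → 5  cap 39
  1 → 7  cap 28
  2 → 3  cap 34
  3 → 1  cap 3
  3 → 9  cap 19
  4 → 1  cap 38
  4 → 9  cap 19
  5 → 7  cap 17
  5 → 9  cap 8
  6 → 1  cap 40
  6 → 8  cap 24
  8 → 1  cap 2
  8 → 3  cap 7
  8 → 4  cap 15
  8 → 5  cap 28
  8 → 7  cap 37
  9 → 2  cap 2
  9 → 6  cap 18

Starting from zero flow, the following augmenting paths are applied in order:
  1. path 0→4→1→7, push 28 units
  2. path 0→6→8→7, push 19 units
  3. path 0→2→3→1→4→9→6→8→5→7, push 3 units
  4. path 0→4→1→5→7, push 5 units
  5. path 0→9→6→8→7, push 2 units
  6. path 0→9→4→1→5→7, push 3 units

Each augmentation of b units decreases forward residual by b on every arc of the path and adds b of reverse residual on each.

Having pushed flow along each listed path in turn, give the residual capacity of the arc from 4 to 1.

after path 1 (0→4→1→7, push 28): res(4,1)=10
after path 2 (0→6→8→7, push 19): res(4,1)=10
after path 3 (0→2→3→1→4→9→6→8→5→7, push 3): res(4,1)=13
after path 4 (0→4→1→5→7, push 5): res(4,1)=8
after path 5 (0→9→6→8→7, push 2): res(4,1)=8
after path 6 (0→9→4→1→5→7, push 3): res(4,1)=5

Residual capacity of (4,1): 5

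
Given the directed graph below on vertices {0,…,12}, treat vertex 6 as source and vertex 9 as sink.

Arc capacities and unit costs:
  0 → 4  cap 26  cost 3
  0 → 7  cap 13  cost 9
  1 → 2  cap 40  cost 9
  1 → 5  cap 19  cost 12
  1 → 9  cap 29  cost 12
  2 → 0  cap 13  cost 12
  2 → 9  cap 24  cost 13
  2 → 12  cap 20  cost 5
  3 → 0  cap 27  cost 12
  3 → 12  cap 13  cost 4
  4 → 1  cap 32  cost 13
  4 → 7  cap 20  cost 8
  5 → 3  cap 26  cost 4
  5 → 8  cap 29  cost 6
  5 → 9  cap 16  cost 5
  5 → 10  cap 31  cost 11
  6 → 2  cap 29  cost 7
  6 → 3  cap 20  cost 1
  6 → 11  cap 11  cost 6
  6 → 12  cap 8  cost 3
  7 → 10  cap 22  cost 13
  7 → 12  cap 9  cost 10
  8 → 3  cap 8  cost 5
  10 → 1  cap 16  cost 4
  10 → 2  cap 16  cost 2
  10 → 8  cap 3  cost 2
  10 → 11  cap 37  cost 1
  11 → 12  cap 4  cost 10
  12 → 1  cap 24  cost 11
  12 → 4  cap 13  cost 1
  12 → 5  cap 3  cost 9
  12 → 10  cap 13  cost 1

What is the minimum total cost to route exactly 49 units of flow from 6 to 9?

shortest-cost path #1: 6→12→5→9 push 3 @ unit cost 17 (adds 51)
shortest-cost path #2: 6→12→10→2→9 push 5 @ unit cost 19 (adds 95)
shortest-cost path #3: 6→2→9 push 19 @ unit cost 20 (adds 380)
shortest-cost path #4: 6→2→10→1→9 push 5 @ unit cost 21 (adds 105)
shortest-cost path #5: 6→3→12→10→1→9 push 8 @ unit cost 22 (adds 176)
shortest-cost path #6: 6→3→12→1→9 push 5 @ unit cost 28 (adds 140)
shortest-cost path #7: 6→2→12→1→9 push 4 @ unit cost 35 (adds 140)
total cost = 1087

Minimum cost for 49 units: 1087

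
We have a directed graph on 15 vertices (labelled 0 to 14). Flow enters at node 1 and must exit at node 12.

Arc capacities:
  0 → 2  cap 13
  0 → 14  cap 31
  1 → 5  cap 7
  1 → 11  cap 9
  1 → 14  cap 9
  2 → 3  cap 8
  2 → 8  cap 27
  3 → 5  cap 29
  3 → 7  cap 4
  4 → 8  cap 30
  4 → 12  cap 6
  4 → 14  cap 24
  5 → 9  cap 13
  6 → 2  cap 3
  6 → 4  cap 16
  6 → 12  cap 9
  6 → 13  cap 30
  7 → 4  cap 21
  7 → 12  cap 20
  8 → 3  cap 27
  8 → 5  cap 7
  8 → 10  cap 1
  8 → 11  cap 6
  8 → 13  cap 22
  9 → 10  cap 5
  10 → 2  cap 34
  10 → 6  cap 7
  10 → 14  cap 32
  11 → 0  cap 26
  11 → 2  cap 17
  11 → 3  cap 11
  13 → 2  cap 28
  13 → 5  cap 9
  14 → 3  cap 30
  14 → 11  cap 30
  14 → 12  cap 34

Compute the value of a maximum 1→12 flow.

augment #1: 1→14→12 bottleneck 9, total now 9
augment #2: 1→11→0→14→12 bottleneck 9, total now 18
augment #3: 1→5→9→10→6→12 bottleneck 5, total now 23

Maximum flow value: 23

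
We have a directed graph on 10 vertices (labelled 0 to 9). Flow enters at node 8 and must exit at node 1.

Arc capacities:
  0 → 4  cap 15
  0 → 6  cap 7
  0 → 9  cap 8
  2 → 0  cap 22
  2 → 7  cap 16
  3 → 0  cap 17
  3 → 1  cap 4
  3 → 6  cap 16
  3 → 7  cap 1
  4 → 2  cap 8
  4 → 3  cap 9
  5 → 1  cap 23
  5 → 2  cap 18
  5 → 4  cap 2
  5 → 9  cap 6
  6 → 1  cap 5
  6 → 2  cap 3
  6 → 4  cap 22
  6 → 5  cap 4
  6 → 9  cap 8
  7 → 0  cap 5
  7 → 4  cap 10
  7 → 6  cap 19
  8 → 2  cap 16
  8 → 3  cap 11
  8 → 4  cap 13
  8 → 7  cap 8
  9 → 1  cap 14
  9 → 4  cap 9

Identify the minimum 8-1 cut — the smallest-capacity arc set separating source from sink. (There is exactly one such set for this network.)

augment #1: 8→3→1 push 4
augment #2: 8→3→6→1 push 5
augment #3: 8→2→0→9→1 push 8
augment #4: 8→3→6→5→1 push 2
augment #5: 8→7→6→5→1 push 2
augment #6: 8→7→6→9→1 push 6
max flow = 27; residual-reachable set from 8 gives S-side
cut edges (S→T): {(3,1), (6,1), (6,5), (9,1)} total cap 27

Min-cut arcs: {(3,1), (6,1), (6,5), (9,1)} (total capacity 27)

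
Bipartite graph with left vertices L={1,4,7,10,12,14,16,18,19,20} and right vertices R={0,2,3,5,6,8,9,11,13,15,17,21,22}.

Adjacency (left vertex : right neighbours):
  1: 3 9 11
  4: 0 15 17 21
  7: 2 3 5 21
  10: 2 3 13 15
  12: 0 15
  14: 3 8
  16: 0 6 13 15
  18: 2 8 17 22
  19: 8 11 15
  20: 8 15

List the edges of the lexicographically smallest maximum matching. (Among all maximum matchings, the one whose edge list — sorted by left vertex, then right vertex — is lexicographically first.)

|M| = 10 (so the lex-smallest maximum matching has 10 edges)
process left vertices in ascending order; for each, take the smallest-labelled available neighbour that still permits 10 edges overall, or leave it unmatched if none does
lex-smallest matching: {1-3, 4-17, 7-2, 10-13, 12-0, 14-8, 16-6, 18-22, 19-11, 20-15}

Lex-smallest maximum matching: {(1,3), (4,17), (7,2), (10,13), (12,0), (14,8), (16,6), (18,22), (19,11), (20,15)}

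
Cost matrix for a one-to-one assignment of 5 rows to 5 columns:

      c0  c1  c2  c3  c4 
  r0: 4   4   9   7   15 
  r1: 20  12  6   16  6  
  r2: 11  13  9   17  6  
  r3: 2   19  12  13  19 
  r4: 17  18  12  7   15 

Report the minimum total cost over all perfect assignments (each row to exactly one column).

optimal assignment: row0→col1 (cost 4), row1→col2 (cost 6), row2→col4 (cost 6), row3→col0 (cost 2), row4→col3 (cost 7)
total = 4 + 6 + 6 + 2 + 7 = 25

Minimum assignment cost: 25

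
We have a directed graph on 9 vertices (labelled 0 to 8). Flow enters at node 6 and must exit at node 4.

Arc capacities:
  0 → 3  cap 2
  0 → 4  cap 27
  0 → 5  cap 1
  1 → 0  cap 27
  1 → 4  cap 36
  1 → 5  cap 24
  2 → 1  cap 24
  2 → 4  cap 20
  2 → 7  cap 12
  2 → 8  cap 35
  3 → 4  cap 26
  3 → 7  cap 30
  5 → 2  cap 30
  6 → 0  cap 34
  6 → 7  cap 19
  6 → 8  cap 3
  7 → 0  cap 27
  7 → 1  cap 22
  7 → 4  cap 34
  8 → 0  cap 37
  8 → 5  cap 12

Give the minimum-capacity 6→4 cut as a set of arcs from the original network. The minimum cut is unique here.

augment #1: 6→0→4 push 27
augment #2: 6→7→4 push 19
augment #3: 6→0→3→4 push 2
augment #4: 6→0→5→2→4 push 1
augment #5: 6→8→5→2→4 push 3
max flow = 52; residual-reachable set from 6 gives S-side
cut edges (S→T): {(0,3), (0,4), (0,5), (6,7), (6,8)} total cap 52

Min-cut arcs: {(0,3), (0,4), (0,5), (6,7), (6,8)} (total capacity 52)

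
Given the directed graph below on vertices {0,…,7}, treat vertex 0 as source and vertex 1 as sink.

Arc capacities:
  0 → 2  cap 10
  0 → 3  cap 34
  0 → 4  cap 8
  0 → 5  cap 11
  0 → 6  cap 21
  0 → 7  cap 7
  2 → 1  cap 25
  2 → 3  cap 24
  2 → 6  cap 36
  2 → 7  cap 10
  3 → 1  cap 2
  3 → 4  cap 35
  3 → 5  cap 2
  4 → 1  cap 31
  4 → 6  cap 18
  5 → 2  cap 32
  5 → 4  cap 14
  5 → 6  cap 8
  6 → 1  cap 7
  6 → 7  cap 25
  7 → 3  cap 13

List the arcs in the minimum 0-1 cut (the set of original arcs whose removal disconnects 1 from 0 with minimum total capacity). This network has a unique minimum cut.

Min-cut arcs: {(0,2), (0,5), (3,1), (3,5), (4,1), (6,1)} (total capacity 63)

augment #1: 0→2→1 push 10
augment #2: 0→3→1 push 2
augment #3: 0→4→1 push 8
augment #4: 0→6→1 push 7
augment #5: 0→3→4→1 push 23
augment #6: 0→5→2→1 push 11
augment #7: 0→3→5→2→1 push 2
max flow = 63; residual-reachable set from 0 gives S-side
cut edges (S→T): {(0,2), (0,5), (3,1), (3,5), (4,1), (6,1)} total cap 63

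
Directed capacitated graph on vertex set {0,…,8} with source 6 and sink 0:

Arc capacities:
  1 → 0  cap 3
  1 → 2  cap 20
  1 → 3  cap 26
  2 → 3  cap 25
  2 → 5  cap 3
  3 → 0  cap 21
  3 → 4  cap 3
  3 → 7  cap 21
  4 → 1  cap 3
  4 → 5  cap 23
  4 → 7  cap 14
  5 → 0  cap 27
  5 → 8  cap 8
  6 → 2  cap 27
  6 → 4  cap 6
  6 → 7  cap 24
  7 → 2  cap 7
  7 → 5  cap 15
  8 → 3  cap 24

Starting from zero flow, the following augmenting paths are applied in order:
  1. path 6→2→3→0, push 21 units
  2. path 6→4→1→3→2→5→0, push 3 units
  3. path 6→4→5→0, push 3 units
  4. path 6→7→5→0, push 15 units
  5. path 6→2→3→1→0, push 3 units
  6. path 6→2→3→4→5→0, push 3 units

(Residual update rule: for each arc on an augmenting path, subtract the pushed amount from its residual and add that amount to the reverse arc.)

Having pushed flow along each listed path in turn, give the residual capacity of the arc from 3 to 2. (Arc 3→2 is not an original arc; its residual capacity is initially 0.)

after path 1 (6→2→3→0, push 21): res(3,2)=21
after path 2 (6→4→1→3→2→5→0, push 3): res(3,2)=18
after path 3 (6→4→5→0, push 3): res(3,2)=18
after path 4 (6→7→5→0, push 15): res(3,2)=18
after path 5 (6→2→3→1→0, push 3): res(3,2)=21
after path 6 (6→2→3→4→5→0, push 3): res(3,2)=24

Residual capacity of (3,2): 24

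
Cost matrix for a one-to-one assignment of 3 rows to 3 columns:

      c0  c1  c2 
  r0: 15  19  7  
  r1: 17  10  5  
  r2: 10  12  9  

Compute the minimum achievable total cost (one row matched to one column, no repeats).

optimal assignment: row0→col2 (cost 7), row1→col1 (cost 10), row2→col0 (cost 10)
total = 7 + 10 + 10 = 27

Minimum assignment cost: 27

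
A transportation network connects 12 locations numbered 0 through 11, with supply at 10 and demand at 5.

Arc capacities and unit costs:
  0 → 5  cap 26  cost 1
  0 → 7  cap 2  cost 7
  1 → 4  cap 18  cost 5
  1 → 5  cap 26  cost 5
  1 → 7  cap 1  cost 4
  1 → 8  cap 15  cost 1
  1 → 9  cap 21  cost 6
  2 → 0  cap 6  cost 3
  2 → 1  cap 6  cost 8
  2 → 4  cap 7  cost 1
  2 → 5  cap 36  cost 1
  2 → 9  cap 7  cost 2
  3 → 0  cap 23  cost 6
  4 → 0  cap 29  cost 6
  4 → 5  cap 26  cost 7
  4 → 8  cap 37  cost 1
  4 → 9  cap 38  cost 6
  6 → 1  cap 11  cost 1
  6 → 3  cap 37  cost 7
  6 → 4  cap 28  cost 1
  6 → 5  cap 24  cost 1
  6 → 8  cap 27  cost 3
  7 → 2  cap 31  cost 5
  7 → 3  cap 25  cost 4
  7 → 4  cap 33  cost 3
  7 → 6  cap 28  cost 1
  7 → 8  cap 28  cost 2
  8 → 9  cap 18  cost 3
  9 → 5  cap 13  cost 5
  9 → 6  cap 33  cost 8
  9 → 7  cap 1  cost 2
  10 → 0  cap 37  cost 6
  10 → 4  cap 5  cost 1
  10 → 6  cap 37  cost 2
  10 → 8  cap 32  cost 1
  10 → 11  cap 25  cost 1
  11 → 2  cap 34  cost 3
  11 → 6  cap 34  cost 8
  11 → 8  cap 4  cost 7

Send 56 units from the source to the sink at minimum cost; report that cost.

Minimum cost for 56 units: 246

shortest-cost path #1: 10→6→5 push 24 @ unit cost 3 (adds 72)
shortest-cost path #2: 10→11→2→5 push 25 @ unit cost 5 (adds 125)
shortest-cost path #3: 10→0→5 push 7 @ unit cost 7 (adds 49)
total cost = 246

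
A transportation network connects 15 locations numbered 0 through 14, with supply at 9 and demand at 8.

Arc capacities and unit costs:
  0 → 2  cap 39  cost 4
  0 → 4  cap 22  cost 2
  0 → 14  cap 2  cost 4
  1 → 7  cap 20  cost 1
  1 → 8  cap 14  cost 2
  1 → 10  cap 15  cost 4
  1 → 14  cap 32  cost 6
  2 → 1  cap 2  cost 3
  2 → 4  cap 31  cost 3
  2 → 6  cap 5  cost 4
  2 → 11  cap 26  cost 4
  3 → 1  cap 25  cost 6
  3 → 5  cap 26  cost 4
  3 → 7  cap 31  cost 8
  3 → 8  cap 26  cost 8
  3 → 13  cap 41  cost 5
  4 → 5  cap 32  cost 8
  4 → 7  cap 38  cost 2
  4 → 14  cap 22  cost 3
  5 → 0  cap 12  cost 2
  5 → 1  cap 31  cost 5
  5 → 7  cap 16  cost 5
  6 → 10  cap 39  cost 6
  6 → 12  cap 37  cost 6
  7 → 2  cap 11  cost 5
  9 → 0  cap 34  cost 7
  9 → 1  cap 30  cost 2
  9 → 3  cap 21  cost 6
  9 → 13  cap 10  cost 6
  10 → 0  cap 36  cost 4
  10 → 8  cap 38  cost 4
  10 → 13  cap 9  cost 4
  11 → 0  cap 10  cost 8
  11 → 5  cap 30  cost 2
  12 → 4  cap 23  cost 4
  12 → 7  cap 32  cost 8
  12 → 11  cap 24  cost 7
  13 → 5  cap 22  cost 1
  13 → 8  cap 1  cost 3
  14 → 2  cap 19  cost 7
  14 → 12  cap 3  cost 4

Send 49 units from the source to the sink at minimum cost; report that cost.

Minimum cost for 49 units: 481

shortest-cost path #1: 9→1→8 push 14 @ unit cost 4 (adds 56)
shortest-cost path #2: 9→13→8 push 1 @ unit cost 9 (adds 9)
shortest-cost path #3: 9→1→10→8 push 15 @ unit cost 10 (adds 150)
shortest-cost path #4: 9→3→8 push 19 @ unit cost 14 (adds 266)
total cost = 481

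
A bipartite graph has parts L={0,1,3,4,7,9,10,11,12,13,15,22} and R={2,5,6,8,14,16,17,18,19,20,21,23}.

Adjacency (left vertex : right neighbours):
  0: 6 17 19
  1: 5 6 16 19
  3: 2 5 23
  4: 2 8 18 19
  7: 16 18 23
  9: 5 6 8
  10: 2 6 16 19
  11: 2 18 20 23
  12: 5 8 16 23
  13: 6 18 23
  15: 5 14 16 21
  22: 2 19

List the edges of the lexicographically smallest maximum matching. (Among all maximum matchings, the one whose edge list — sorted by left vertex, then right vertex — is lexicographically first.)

Lex-smallest maximum matching: {(0,17), (1,5), (3,2), (4,8), (7,16), (9,6), (10,19), (11,20), (12,23), (13,18), (15,14)}

|M| = 11 (so the lex-smallest maximum matching has 11 edges)
process left vertices in ascending order; for each, take the smallest-labelled available neighbour that still permits 11 edges overall, or leave it unmatched if none does
lex-smallest matching: {0-17, 1-5, 3-2, 4-8, 7-16, 9-6, 10-19, 11-20, 12-23, 13-18, 15-14}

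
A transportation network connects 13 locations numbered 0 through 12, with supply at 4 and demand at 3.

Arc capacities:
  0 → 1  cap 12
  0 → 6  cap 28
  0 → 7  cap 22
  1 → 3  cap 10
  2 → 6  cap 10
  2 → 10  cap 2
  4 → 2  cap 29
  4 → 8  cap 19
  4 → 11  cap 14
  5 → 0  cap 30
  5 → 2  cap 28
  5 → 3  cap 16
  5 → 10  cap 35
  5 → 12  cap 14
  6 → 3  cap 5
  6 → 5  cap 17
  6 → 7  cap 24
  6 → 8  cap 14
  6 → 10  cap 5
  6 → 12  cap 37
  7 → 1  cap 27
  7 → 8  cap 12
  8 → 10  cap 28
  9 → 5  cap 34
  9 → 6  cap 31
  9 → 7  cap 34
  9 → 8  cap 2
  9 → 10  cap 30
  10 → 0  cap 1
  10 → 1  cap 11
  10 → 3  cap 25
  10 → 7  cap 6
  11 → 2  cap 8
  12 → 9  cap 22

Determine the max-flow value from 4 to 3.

Maximum flow value: 31

augment #1: 4→2→6→3 bottleneck 5, total now 5
augment #2: 4→2→10→3 bottleneck 2, total now 7
augment #3: 4→8→10→3 bottleneck 19, total now 26
augment #4: 4→2→6→5→3 bottleneck 5, total now 31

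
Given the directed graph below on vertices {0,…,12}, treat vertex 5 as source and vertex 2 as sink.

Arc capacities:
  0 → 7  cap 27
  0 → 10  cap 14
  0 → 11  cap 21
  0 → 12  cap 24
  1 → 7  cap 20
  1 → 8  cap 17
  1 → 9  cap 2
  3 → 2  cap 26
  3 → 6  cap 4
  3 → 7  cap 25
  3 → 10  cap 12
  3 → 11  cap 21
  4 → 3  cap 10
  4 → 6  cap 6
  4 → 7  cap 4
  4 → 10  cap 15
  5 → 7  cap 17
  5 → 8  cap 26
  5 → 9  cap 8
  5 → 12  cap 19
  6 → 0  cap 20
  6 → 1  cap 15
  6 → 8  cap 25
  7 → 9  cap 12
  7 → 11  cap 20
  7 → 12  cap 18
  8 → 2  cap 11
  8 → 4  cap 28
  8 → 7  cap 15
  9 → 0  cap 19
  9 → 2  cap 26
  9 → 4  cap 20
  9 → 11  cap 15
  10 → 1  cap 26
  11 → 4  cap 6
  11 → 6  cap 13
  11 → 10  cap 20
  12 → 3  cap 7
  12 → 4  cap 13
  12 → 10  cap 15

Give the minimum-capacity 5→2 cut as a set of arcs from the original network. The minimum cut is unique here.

augment #1: 5→8→2 push 11
augment #2: 5→9→2 push 8
augment #3: 5→7→9→2 push 12
augment #4: 5→12→3→2 push 7
augment #5: 5→8→4→3→2 push 10
augment #6: 5→12→10→1→9→2 push 2
max flow = 50; residual-reachable set from 5 gives S-side
cut edges (S→T): {(1,9), (4,3), (5,9), (7,9), (8,2), (12,3)} total cap 50

Min-cut arcs: {(1,9), (4,3), (5,9), (7,9), (8,2), (12,3)} (total capacity 50)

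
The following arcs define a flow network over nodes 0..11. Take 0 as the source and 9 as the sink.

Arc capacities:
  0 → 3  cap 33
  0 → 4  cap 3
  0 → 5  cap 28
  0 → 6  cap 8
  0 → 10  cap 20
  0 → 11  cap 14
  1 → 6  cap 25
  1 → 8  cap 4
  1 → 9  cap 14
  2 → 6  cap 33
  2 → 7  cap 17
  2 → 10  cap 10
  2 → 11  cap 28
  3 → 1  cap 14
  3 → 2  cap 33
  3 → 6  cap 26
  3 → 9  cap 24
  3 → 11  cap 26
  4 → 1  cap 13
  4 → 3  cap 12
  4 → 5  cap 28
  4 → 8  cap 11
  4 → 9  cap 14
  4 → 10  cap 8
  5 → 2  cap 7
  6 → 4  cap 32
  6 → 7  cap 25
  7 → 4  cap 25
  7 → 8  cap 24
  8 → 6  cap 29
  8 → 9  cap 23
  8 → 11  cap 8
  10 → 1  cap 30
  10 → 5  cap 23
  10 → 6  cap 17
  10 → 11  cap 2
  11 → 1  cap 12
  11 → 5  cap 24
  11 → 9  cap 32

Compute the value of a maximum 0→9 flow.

augment #1: 0→3→9 bottleneck 24, total now 24
augment #2: 0→4→9 bottleneck 3, total now 27
augment #3: 0→11→9 bottleneck 14, total now 41
augment #4: 0→3→1→9 bottleneck 9, total now 50
augment #5: 0→6→4→9 bottleneck 8, total now 58
augment #6: 0→10→1→9 bottleneck 5, total now 63
augment #7: 0→10→11→9 bottleneck 2, total now 65
augment #8: 0→5→2→11→9 bottleneck 7, total now 72
augment #9: 0→10→1→8→9 bottleneck 4, total now 76
augment #10: 0→10→6→4→9 bottleneck 3, total now 79
augment #11: 0→10→1→3→11→9 bottleneck 6, total now 85

Maximum flow value: 85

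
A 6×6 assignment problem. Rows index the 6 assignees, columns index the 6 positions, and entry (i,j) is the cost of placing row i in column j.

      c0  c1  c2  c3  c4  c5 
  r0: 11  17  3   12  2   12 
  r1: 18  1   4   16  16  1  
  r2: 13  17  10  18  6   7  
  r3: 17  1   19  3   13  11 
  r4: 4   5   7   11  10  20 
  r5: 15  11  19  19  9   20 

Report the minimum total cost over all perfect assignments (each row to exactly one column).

optimal assignment: row0→col2 (cost 3), row1→col1 (cost 1), row2→col5 (cost 7), row3→col3 (cost 3), row4→col0 (cost 4), row5→col4 (cost 9)
total = 3 + 1 + 7 + 3 + 4 + 9 = 27

Minimum assignment cost: 27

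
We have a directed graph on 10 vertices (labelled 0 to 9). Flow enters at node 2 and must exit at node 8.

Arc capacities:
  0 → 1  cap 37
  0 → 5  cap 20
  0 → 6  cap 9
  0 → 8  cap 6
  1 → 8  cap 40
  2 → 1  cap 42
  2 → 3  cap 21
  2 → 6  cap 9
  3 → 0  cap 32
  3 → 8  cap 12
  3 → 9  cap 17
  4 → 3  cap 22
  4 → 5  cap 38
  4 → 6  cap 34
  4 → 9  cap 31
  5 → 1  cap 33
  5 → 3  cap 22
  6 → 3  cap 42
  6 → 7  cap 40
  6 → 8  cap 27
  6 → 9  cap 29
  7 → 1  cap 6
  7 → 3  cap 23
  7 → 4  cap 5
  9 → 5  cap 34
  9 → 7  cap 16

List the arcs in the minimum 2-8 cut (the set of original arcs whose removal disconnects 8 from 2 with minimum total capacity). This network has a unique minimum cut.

Min-cut arcs: {(1,8), (2,3), (2,6)} (total capacity 70)

augment #1: 2→1→8 push 40
augment #2: 2→3→8 push 12
augment #3: 2→6→8 push 9
augment #4: 2→3→0→8 push 6
augment #5: 2→3→0→6→8 push 3
max flow = 70; residual-reachable set from 2 gives S-side
cut edges (S→T): {(1,8), (2,3), (2,6)} total cap 70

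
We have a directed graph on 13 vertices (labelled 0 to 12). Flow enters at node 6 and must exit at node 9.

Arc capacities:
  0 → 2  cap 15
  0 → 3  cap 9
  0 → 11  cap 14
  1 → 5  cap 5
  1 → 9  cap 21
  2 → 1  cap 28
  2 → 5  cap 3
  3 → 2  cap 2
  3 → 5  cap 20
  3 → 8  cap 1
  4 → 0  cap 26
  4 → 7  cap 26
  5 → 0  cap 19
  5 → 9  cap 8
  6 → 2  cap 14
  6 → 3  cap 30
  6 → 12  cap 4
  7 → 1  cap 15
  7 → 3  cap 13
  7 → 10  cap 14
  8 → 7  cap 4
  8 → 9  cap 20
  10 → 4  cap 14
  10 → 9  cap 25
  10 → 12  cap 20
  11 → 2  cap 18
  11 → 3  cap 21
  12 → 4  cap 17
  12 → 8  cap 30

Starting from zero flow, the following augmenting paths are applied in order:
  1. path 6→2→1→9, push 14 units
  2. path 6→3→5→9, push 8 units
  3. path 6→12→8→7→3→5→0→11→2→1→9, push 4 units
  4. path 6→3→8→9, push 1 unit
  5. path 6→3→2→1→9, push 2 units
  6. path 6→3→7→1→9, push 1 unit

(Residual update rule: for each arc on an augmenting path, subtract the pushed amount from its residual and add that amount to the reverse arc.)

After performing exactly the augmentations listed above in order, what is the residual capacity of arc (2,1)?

Residual capacity of (2,1): 8

after path 1 (6→2→1→9, push 14): res(2,1)=14
after path 2 (6→3→5→9, push 8): res(2,1)=14
after path 3 (6→12→8→7→3→5→0→11→2→1→9, push 4): res(2,1)=10
after path 4 (6→3→8→9, push 1): res(2,1)=10
after path 5 (6→3→2→1→9, push 2): res(2,1)=8
after path 6 (6→3→7→1→9, push 1): res(2,1)=8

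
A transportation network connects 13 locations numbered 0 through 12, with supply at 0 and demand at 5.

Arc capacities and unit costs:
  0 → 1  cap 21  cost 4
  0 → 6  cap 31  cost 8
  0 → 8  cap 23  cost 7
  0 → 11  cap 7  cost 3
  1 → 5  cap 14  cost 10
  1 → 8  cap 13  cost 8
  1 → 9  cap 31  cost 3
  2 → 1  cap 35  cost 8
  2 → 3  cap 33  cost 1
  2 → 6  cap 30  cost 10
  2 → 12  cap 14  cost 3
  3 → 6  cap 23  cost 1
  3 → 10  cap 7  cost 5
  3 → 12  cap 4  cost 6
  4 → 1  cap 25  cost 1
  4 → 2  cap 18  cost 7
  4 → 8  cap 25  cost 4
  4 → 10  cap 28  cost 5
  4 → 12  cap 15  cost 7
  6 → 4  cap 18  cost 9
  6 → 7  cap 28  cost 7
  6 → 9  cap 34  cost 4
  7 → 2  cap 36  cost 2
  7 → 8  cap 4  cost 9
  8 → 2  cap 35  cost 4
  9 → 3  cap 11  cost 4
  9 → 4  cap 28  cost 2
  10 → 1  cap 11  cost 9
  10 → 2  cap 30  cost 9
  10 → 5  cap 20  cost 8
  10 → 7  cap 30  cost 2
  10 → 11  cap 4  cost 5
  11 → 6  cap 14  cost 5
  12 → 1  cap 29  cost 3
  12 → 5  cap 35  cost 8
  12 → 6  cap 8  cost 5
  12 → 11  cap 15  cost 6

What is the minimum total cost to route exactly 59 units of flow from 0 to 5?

shortest-cost path #1: 0→1→5 push 14 @ unit cost 14 (adds 196)
shortest-cost path #2: 0→1→9→4→10→5 push 7 @ unit cost 22 (adds 154)
shortest-cost path #3: 0→8→2→12→5 push 14 @ unit cost 22 (adds 308)
shortest-cost path #4: 0→8→2→3→10→5 push 7 @ unit cost 25 (adds 175)
shortest-cost path #5: 0→8→2→3→12→5 push 2 @ unit cost 26 (adds 52)
shortest-cost path #6: 0→6→9→4→10→5 push 6 @ unit cost 27 (adds 162)
shortest-cost path #7: 0→6→9→4→10→3→12→5 push 2 @ unit cost 28 (adds 56)
shortest-cost path #8: 0→6→9→4→12→5 push 7 @ unit cost 29 (adds 203)
total cost = 1306

Minimum cost for 59 units: 1306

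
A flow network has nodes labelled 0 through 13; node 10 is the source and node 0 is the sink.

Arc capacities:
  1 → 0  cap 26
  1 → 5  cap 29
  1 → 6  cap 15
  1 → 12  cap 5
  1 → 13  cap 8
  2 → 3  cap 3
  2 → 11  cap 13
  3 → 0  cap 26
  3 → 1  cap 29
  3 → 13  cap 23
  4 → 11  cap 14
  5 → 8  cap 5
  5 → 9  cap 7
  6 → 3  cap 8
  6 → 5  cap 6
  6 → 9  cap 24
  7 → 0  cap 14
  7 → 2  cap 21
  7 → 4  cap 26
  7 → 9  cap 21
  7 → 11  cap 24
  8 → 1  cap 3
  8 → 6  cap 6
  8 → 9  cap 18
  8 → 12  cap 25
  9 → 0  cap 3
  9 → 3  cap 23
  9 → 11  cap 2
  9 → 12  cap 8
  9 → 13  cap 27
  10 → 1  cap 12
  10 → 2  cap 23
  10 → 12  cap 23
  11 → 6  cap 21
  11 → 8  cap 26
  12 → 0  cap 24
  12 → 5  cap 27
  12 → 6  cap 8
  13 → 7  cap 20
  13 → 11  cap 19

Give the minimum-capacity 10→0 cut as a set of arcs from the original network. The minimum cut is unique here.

augment #1: 10→1→0 push 12
augment #2: 10→12→0 push 23
augment #3: 10→2→3→0 push 3
augment #4: 10→2→11→6→3→0 push 8
augment #5: 10→2→11→6→9→0 push 3
augment #6: 10→2→11→8→1→0 push 2
max flow = 51; residual-reachable set from 10 gives S-side
cut edges (S→T): {(2,3), (2,11), (10,1), (10,12)} total cap 51

Min-cut arcs: {(2,3), (2,11), (10,1), (10,12)} (total capacity 51)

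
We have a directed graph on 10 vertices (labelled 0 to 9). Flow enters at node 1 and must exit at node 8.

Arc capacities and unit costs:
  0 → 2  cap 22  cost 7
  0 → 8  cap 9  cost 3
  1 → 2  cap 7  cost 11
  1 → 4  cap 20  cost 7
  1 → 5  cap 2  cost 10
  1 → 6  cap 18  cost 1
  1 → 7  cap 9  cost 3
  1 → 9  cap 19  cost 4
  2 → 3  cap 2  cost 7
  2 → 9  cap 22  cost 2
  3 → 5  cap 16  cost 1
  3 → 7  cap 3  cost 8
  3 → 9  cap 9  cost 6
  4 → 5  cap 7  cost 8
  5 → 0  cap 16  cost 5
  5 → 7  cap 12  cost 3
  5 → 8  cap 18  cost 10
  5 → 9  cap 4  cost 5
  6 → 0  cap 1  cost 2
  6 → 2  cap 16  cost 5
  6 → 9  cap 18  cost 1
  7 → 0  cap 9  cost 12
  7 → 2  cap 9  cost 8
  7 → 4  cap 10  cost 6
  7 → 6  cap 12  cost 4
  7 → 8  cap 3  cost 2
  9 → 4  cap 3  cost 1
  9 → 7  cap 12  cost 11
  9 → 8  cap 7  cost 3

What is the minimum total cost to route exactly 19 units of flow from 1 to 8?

Minimum cost for 19 units: 200

shortest-cost path #1: 1→7→8 push 3 @ unit cost 5 (adds 15)
shortest-cost path #2: 1→6→9→8 push 7 @ unit cost 5 (adds 35)
shortest-cost path #3: 1→6→0→8 push 1 @ unit cost 6 (adds 6)
shortest-cost path #4: 1→5→0→8 push 2 @ unit cost 18 (adds 36)
shortest-cost path #5: 1→7→0→8 push 6 @ unit cost 18 (adds 108)
total cost = 200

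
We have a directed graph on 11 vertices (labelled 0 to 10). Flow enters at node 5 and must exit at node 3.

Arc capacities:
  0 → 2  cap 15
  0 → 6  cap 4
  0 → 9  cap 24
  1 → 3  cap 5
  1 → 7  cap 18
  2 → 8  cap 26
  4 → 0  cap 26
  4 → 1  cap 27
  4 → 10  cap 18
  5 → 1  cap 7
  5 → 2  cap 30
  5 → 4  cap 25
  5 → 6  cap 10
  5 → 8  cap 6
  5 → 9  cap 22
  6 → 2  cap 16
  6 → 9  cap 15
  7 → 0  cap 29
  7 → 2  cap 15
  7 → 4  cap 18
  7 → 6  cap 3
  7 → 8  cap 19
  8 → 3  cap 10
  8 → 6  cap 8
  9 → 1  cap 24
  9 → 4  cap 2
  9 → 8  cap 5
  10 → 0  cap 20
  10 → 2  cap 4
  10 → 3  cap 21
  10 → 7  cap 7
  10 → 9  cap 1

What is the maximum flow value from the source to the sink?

Maximum flow value: 33

augment #1: 5→1→3 bottleneck 5, total now 5
augment #2: 5→8→3 bottleneck 6, total now 11
augment #3: 5→2→8→3 bottleneck 4, total now 15
augment #4: 5→4→10→3 bottleneck 18, total now 33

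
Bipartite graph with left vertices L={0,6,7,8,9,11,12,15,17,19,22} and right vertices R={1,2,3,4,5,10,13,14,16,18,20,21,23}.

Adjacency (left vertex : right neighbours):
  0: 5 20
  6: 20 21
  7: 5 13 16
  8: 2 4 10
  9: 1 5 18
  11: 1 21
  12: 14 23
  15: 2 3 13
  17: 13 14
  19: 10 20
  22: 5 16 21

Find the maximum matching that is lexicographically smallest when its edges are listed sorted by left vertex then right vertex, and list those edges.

|M| = 11 (so the lex-smallest maximum matching has 11 edges)
process left vertices in ascending order; for each, take the smallest-labelled available neighbour that still permits 11 edges overall, or leave it unmatched if none does
lex-smallest matching: {0-5, 6-20, 7-13, 8-2, 9-1, 11-21, 12-23, 15-3, 17-14, 19-10, 22-16}

Lex-smallest maximum matching: {(0,5), (6,20), (7,13), (8,2), (9,1), (11,21), (12,23), (15,3), (17,14), (19,10), (22,16)}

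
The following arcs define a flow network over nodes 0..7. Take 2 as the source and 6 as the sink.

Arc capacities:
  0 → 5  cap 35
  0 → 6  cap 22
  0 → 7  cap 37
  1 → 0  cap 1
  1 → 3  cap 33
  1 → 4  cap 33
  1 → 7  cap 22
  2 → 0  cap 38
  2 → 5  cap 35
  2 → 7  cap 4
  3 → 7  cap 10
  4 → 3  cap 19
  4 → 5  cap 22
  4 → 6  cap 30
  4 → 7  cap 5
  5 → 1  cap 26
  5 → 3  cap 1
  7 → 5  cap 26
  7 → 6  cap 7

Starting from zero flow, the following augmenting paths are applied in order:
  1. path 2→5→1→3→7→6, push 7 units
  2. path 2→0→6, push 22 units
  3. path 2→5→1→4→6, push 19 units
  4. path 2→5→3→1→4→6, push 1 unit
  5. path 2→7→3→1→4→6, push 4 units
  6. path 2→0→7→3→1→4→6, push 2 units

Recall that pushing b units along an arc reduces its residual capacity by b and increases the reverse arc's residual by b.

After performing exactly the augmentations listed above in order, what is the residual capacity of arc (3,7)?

Residual capacity of (3,7): 9

after path 1 (2→5→1→3→7→6, push 7): res(3,7)=3
after path 2 (2→0→6, push 22): res(3,7)=3
after path 3 (2→5→1→4→6, push 19): res(3,7)=3
after path 4 (2→5→3→1→4→6, push 1): res(3,7)=3
after path 5 (2→7→3→1→4→6, push 4): res(3,7)=7
after path 6 (2→0→7→3→1→4→6, push 2): res(3,7)=9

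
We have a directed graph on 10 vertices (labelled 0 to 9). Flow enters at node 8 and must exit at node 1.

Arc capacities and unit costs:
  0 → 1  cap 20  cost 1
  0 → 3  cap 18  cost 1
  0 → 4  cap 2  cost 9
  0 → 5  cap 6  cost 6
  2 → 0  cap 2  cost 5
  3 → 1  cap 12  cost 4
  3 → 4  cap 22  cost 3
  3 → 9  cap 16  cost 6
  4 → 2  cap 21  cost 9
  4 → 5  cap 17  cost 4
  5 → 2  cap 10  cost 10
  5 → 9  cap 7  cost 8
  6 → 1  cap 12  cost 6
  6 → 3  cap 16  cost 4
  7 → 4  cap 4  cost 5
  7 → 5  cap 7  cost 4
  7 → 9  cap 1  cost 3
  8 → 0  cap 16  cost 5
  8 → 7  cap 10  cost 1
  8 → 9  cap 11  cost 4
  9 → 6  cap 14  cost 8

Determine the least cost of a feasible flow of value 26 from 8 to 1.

Minimum cost for 26 units: 276

shortest-cost path #1: 8→0→1 push 16 @ unit cost 6 (adds 96)
shortest-cost path #2: 8→9→6→1 push 10 @ unit cost 18 (adds 180)
total cost = 276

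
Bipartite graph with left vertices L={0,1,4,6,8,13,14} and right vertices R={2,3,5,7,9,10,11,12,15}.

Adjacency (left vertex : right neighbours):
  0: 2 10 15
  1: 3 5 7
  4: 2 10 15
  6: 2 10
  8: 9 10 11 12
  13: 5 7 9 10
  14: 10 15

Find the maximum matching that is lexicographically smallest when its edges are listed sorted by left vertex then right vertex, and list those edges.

|M| = 6 (so the lex-smallest maximum matching has 6 edges)
process left vertices in ascending order; for each, take the smallest-labelled available neighbour that still permits 6 edges overall, or leave it unmatched if none does
lex-smallest matching: {0-2, 1-3, 4-10, 8-9, 13-5, 14-15}

Lex-smallest maximum matching: {(0,2), (1,3), (4,10), (8,9), (13,5), (14,15)}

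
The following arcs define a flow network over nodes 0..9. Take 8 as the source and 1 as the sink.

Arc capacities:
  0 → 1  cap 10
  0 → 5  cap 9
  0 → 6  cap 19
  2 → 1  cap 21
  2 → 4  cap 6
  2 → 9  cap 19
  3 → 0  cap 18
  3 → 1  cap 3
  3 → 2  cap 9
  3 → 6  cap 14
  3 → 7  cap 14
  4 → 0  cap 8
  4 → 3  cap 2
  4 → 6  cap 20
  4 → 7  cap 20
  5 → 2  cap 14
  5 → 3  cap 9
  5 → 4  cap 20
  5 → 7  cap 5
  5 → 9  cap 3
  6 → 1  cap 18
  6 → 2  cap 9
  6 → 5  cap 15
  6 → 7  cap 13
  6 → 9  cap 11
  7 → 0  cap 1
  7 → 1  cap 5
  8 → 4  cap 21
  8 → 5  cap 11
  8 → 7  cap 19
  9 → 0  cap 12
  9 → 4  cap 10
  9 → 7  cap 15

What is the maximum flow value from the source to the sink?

augment #1: 8→7→1 bottleneck 5, total now 5
augment #2: 8→4→0→1 bottleneck 8, total now 13
augment #3: 8→4→3→1 bottleneck 2, total now 15
augment #4: 8→4→6→1 bottleneck 11, total now 26
augment #5: 8→5→2→1 bottleneck 11, total now 37
augment #6: 8→7→0→1 bottleneck 1, total now 38

Maximum flow value: 38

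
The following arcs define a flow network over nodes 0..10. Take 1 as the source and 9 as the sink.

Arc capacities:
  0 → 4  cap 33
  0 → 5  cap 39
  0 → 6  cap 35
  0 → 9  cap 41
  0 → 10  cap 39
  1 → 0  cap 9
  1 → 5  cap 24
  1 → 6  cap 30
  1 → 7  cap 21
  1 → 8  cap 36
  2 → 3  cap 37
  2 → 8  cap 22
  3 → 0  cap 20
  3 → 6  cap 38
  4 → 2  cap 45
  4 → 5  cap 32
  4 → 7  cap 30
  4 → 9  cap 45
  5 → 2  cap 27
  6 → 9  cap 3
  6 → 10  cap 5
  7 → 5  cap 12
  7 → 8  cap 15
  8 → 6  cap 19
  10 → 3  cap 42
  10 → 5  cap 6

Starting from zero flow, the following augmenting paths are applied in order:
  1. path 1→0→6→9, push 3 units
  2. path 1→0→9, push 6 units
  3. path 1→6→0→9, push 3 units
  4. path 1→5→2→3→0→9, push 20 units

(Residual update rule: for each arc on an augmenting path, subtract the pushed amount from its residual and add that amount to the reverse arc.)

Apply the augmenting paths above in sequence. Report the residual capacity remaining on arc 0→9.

after path 1 (1→0→6→9, push 3): res(0,9)=41
after path 2 (1→0→9, push 6): res(0,9)=35
after path 3 (1→6→0→9, push 3): res(0,9)=32
after path 4 (1→5→2→3→0→9, push 20): res(0,9)=12

Residual capacity of (0,9): 12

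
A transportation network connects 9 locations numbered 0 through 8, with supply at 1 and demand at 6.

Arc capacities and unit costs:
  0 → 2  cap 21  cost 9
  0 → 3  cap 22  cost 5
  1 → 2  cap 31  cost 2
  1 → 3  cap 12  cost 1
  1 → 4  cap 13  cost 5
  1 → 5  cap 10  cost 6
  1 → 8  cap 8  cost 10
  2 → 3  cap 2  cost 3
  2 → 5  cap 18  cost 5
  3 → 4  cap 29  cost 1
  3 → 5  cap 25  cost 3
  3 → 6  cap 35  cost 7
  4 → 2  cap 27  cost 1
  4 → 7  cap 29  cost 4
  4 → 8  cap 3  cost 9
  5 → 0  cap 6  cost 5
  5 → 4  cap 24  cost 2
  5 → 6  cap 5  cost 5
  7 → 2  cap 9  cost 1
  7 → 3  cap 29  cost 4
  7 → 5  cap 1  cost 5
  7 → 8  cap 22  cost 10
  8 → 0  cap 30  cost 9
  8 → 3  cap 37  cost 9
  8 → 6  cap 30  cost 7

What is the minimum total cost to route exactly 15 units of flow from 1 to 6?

shortest-cost path #1: 1→3→6 push 12 @ unit cost 8 (adds 96)
shortest-cost path #2: 1→5→6 push 3 @ unit cost 11 (adds 33)
total cost = 129

Minimum cost for 15 units: 129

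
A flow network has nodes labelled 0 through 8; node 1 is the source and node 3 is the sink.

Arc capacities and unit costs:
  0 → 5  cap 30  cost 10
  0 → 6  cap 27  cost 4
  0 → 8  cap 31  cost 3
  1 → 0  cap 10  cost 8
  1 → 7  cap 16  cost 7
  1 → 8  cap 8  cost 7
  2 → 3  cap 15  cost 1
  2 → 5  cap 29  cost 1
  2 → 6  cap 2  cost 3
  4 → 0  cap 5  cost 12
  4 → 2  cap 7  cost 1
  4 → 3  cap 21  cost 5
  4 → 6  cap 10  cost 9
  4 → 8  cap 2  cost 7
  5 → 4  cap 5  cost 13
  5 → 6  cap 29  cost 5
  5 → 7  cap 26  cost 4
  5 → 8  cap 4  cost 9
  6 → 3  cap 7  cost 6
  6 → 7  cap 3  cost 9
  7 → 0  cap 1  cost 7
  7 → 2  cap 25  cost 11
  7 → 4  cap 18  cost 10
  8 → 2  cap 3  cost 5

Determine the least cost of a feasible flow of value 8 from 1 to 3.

Minimum cost for 8 units: 129

shortest-cost path #1: 1→8→2→3 push 3 @ unit cost 13 (adds 39)
shortest-cost path #2: 1→0→6→3 push 5 @ unit cost 18 (adds 90)
total cost = 129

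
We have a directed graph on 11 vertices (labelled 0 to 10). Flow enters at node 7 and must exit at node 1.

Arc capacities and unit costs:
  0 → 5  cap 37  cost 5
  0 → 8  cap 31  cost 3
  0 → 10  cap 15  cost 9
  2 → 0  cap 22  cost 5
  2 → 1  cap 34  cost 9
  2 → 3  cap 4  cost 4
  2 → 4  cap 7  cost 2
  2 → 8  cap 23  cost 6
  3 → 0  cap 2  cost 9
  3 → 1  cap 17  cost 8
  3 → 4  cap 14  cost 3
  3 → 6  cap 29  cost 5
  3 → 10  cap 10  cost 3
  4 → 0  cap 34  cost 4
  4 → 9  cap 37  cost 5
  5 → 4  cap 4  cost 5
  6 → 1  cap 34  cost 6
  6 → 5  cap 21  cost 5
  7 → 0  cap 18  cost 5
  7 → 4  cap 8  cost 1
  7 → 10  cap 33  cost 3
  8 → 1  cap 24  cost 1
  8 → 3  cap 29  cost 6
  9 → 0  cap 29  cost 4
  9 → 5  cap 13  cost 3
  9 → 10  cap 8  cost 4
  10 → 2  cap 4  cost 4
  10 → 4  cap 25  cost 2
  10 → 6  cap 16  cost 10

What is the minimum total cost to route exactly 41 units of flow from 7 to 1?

shortest-cost path #1: 7→0→8→1 push 18 @ unit cost 9 (adds 162)
shortest-cost path #2: 7→4→0→8→1 push 6 @ unit cost 9 (adds 54)
shortest-cost path #3: 7→10→2→1 push 4 @ unit cost 16 (adds 64)
shortest-cost path #4: 7→10→6→1 push 13 @ unit cost 19 (adds 247)
total cost = 527

Minimum cost for 41 units: 527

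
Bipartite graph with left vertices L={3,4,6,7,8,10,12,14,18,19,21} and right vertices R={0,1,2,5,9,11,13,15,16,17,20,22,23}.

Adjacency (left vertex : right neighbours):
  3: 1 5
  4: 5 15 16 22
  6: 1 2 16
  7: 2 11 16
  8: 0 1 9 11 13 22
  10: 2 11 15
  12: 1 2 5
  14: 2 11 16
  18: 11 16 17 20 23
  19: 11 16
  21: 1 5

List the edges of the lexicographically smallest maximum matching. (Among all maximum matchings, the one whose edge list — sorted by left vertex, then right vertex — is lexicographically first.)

Lex-smallest maximum matching: {(3,1), (4,22), (6,2), (7,11), (8,0), (10,15), (12,5), (14,16), (18,17)}

|M| = 9 (so the lex-smallest maximum matching has 9 edges)
process left vertices in ascending order; for each, take the smallest-labelled available neighbour that still permits 9 edges overall, or leave it unmatched if none does
lex-smallest matching: {3-1, 4-22, 6-2, 7-11, 8-0, 10-15, 12-5, 14-16, 18-17}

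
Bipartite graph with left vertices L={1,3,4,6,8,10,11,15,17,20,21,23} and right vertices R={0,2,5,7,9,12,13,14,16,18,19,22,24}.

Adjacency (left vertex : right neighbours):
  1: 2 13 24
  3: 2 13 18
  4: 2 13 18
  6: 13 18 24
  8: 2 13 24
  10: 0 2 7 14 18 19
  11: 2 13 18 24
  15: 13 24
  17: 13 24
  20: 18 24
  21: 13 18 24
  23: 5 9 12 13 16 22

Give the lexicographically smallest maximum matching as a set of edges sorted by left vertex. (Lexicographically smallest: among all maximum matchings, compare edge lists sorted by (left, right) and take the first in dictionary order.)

Lex-smallest maximum matching: {(1,2), (3,13), (4,18), (6,24), (10,0), (23,5)}

|M| = 6 (so the lex-smallest maximum matching has 6 edges)
process left vertices in ascending order; for each, take the smallest-labelled available neighbour that still permits 6 edges overall, or leave it unmatched if none does
lex-smallest matching: {1-2, 3-13, 4-18, 6-24, 10-0, 23-5}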